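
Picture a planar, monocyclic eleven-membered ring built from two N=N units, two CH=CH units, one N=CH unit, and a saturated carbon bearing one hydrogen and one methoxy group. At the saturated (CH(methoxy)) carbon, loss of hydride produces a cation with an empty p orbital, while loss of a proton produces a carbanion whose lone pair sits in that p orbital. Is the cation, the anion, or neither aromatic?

In either ion the ring is fully conjugated: every atom, including the new sp² carbon, supplies a p orbital.
Cation: 5 × 2 + 0 = 10 π electrons → 4(2)+2, aromatic.
Anion: 5 × 2 + 2 = 12 π electrons → 4(3), antiaromatic.

The cation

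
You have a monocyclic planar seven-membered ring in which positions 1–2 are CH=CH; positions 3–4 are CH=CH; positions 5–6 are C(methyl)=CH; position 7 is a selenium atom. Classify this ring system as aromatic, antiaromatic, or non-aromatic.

Antiaromatic

Check conjugation: each doubly-bonded ring atom is sp² with one p-orbital electron; the selenium donates one lone pair from its p orbital — every position has a p orbital, so the cyclic π system is continuous.
Adding the contributions, 3 × 2 = 6 from the double-bond units + 2 from the Se atom = 8.
8 = 4(2); a planar, fully conjugated 4n system is antiaromatic.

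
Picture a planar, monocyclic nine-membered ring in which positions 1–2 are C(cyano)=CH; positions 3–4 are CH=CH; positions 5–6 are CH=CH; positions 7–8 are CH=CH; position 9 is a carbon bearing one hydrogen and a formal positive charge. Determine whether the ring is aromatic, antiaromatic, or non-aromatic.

Antiaromatic

Every ring atom contributes a p orbital perpendicular to the ring (each doubly-bonded ring atom is sp² with one p-orbital electron; the carbocation has an empty p orbital), so the π system is cyclic and fully conjugated.
π-electron count: 4 × 2 = 8 from the double-bond units + 0 from the CH(+) atom = 8.
8 = 4(2); a planar, fully conjugated 4n system is antiaromatic.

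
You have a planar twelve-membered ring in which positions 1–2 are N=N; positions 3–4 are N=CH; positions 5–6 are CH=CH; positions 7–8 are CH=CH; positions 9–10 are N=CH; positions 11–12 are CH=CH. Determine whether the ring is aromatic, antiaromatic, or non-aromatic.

Antiaromatic

Every ring atom contributes a p orbital perpendicular to the ring (every atom in a ring double bond is sp² and brings one electron to the p orbital; each sp² =N– keeps its lone pair in-plane and puts one electron into the π system), so the π system is cyclic and fully conjugated.
Tallying contributions gives 6 × 2 = 12 from the 6 double-bond units.
12 is a 4n count (n = 3), so the planar conjugated ring is antiaromatic.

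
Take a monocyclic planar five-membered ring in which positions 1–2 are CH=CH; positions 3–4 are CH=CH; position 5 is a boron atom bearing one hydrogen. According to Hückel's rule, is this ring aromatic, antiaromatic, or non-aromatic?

Antiaromatic

Check conjugation: each doubly-bonded ring atom is sp² with one p-orbital electron; the boron has an empty p orbital — every position has a p orbital, so the cyclic π system is continuous.
Tallying contributions gives 2 × 2 = 4 from the double-bond units + 0 from the BH atom = 4.
4 is a 4n count (n = 1), so the planar conjugated ring is antiaromatic.
This is borole.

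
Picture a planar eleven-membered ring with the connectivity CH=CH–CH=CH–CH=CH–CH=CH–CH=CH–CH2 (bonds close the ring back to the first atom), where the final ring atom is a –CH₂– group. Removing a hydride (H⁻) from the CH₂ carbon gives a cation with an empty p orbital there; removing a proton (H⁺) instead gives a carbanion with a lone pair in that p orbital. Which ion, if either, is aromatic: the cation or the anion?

Both ions have a continuous loop of p orbitals — each ring atom is sp².
Cation: 5 × 2 + 0 = 10 π electrons → 4(2)+2, aromatic.
Anion: 5 × 2 + 2 = 12 π electrons → 4(3), antiaromatic.

The cation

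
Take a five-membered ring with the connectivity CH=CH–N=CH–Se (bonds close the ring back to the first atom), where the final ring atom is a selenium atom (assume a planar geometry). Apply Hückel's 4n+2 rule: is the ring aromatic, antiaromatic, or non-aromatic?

Aromatic

All ring atoms are sp² and supply a p orbital to the ring (every atom in a ring double bond is sp² and brings one electron to the p orbital; each sp² =N– keeps its lone pair in-plane and puts one electron into the π system; the selenium donates one lone pair from its p orbital); the conjugation is uninterrupted.
π-electron count: 2 × 2 = 4 from the double-bond units + 2 from the Se atom = 6.
6 = 4(1) + 2, which satisfies Hückel's 4n+2 rule.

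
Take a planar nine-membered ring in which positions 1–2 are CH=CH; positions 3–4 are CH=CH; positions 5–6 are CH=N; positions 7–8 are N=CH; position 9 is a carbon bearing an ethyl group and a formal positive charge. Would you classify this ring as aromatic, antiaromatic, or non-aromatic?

All ring atoms are sp² and supply a p orbital to the ring (every atom in a ring double bond is sp² and brings one electron to the p orbital; each sp² =N– keeps its lone pair in-plane and puts one electron into the π system; the carbocation has an empty p orbital); the conjugation is uninterrupted.
π-electron count: 4 × 2 = 8 from the double-bond units + 0 from the C(ethyl)(+) atom = 8.
8 = 4(2); a planar, fully conjugated 4n system is antiaromatic.

Antiaromatic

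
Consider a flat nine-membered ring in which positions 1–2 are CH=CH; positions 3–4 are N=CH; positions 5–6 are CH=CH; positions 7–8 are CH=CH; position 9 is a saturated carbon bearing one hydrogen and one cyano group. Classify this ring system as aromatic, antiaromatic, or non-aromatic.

Non-aromatic

At the CH(cyano) position, that saturated carbon is sp³ and has no p orbital in the ring π system; the ring's p-orbital overlap is broken there.
Hückel's rule only applies to fully conjugated rings, so this one is simply non-aromatic.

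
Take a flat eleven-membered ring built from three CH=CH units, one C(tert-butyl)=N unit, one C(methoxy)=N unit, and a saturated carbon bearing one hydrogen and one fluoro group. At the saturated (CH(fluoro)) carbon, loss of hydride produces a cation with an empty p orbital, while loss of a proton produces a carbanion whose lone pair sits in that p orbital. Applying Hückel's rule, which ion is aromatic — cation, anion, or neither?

In either ion the ring is fully conjugated: every atom, including the new sp² carbon, supplies a p orbital.
Cation: 5 × 2 + 0 = 10 π electrons → 4(2)+2, aromatic.
Anion: 5 × 2 + 2 = 12 π electrons → 4(3), antiaromatic.

The cation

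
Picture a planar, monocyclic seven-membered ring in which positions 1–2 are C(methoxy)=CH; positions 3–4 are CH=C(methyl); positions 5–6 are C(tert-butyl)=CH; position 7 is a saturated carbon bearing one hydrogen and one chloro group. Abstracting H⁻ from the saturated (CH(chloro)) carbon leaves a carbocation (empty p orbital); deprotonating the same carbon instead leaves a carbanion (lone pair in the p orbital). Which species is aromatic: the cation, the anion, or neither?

The cation

Both ions have a continuous loop of p orbitals — each ring atom is sp².
Cation: 3 × 2 + 0 = 6 π electrons → 4(1)+2, aromatic.
Anion: 3 × 2 + 2 = 8 π electrons → 4(2), antiaromatic.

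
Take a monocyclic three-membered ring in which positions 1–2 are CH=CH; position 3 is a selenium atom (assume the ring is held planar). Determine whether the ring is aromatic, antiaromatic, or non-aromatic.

Antiaromatic

Every ring atom contributes a p orbital perpendicular to the ring (the double-bond atoms are sp², each contributing one p electron; the selenium donates one lone pair from its p orbital), so the π system is cyclic and fully conjugated.
Counting π electrons: 1 × 2 = 2 from the double-bond unit + 2 from the Se atom = 4.
With 4 = 4·1 π electrons, Hückel's rule classifies the planar ring as antiaromatic.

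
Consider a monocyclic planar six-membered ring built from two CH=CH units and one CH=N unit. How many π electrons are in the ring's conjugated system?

The p orbitals form a continuous loop: the double-bond atoms are sp², each contributing one p electron; the doubly-bonded nitrogens are pyridine-type — their lone pairs lie in the ring plane, leaving one electron in the p orbital. The ring is fully conjugated.
π-electron count: 3 × 2 = 6 from the 3 double-bond units.

6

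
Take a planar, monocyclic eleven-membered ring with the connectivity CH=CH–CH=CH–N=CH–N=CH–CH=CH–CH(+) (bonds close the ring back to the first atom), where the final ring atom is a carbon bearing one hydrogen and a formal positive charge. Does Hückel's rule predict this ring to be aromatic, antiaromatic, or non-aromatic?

The p orbitals form a continuous loop: each doubly-bonded ring atom is sp² with one p-orbital electron; the doubly-bonded nitrogens are pyridine-type — their lone pairs lie in the ring plane, leaving one electron in the p orbital; the carbocation has an empty p orbital. The ring is fully conjugated.
Adding the contributions, 5 × 2 = 10 from the double-bond units + 0 from the CH(+) atom = 10.
That gives a 4n+2 count (10, n = 2).

Aromatic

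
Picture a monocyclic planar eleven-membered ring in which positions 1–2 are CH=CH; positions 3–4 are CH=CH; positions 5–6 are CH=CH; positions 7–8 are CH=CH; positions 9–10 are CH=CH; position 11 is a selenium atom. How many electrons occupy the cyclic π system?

12

Check conjugation: every atom in a ring double bond is sp² and brings one electron to the p orbital; the selenium donates one lone pair from its p orbital — every position has a p orbital, so the cyclic π system is continuous.
π-electron count: 5 × 2 = 10 from the double-bond units + 2 from the Se atom = 12.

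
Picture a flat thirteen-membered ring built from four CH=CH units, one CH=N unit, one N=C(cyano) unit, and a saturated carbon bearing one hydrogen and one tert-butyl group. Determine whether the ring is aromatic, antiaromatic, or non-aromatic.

Non-aromatic

The CH(tert-butyl) carbon is saturated: that saturated carbon is sp³ and has no p orbital in the ring π system. Conjugation is not continuous around the ring.
Without a continuous loop of overlapping p orbitals the Hückel electron count never comes into play.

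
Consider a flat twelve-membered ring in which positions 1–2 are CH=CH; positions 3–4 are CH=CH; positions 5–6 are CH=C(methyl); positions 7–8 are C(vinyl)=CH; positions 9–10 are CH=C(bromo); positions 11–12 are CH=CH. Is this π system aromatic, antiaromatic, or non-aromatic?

The p orbitals form a continuous loop: the double-bond atoms are sp², each contributing one p electron. The ring is fully conjugated.
π-electron count: 6 × 2 = 12 from the 6 double-bond units.
A 4n π count (12, n = 3) in a planar conjugated ring means antiaromatic.

Antiaromatic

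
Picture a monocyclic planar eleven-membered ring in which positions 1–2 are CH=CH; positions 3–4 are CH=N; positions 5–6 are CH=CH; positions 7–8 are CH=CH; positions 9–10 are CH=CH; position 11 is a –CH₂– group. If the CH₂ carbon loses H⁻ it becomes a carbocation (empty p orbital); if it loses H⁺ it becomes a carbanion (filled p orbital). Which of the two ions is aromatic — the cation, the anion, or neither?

Both ions have a continuous loop of p orbitals — each ring atom is sp².
Cation: 5 × 2 + 0 = 10 π electrons → 4(2)+2, aromatic.
Anion: 5 × 2 + 2 = 12 π electrons → 4(3), antiaromatic.

The cation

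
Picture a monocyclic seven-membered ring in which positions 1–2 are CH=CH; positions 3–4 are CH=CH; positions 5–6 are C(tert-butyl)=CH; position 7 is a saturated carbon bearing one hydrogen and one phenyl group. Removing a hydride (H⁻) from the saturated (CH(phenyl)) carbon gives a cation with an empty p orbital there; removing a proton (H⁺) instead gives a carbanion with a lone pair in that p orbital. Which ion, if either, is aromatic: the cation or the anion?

The cation

Once that carbon is sp², every ring atom has a p orbital and both ions are fully conjugated.
Cation: 3 × 2 + 0 = 6 π electrons → 4(1)+2, aromatic.
Anion: 3 × 2 + 2 = 8 π electrons → 4(2), antiaromatic.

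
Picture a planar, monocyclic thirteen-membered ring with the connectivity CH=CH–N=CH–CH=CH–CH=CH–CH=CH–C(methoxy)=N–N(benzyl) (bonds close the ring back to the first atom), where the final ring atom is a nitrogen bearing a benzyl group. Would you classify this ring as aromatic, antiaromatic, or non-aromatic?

The p orbitals form a continuous loop: the double-bond atoms are sp², each contributing one p electron; the doubly-bonded nitrogens are pyridine-type — their lone pairs lie in the ring plane, leaving one electron in the p orbital; the pyrrole-type nitrogen donates its lone pair from the p orbital. The ring is fully conjugated.
Tallying contributions gives 6 × 2 = 12 from the double-bond units + 2 from the N(benzyl) atom = 14.
14 = 4(3) + 2, which satisfies Hückel's 4n+2 rule.

Aromatic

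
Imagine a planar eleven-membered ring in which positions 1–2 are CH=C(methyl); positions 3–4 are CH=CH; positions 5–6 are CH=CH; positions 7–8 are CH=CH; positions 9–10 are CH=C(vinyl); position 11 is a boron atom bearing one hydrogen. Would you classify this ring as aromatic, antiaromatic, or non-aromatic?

Aromatic

Every ring atom contributes a p orbital perpendicular to the ring (every atom in a ring double bond is sp² and brings one electron to the p orbital; the boron has an empty p orbital), so the π system is cyclic and fully conjugated.
Counting π electrons: 5 × 2 = 10 from the double-bond units + 0 from the BH atom = 10.
With 10 π electrons (n = 2), the Hückel 4n+2 condition holds.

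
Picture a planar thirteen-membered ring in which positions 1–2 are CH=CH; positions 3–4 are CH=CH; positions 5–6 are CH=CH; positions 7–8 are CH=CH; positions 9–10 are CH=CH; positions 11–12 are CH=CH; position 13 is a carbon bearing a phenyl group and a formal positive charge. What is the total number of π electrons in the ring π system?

All ring atoms are sp² and supply a p orbital to the ring (each doubly-bonded ring atom is sp² with one p-orbital electron; the carbocation has an empty p orbital); the conjugation is uninterrupted.
Counting π electrons: 6 × 2 = 12 from the double-bond units + 0 from the C(phenyl)(+) atom = 12.

12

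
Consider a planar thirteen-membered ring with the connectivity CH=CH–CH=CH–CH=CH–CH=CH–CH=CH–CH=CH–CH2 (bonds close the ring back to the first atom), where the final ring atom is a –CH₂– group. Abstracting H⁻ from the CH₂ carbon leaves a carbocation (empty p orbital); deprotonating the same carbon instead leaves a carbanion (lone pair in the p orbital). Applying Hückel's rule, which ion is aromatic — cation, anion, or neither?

The anion

In both ions every ring atom is sp² and contributes a p orbital, so both rings are fully conjugated.
Cation: 6 × 2 + 0 = 12 π electrons → 4(3), antiaromatic.
Anion: 6 × 2 + 2 = 14 π electrons → 4(3)+2, aromatic.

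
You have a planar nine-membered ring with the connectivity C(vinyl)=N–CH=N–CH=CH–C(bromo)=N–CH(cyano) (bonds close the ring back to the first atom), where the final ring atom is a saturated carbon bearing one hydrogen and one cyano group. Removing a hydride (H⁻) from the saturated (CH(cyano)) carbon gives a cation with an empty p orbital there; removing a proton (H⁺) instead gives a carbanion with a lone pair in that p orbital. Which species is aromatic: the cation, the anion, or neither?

The anion

Both ions have a continuous loop of p orbitals — each ring atom is sp².
Cation: 4 × 2 + 0 = 8 π electrons → 4(2), antiaromatic.
Anion: 4 × 2 + 2 = 10 π electrons → 4(2)+2, aromatic.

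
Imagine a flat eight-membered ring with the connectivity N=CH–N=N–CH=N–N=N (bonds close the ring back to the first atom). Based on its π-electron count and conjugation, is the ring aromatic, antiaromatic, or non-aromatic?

Antiaromatic

The p orbitals form a continuous loop: the double-bond atoms are sp², each contributing one p electron; each sp² =N– keeps its lone pair in-plane and puts one electron into the π system. The ring is fully conjugated.
π-electron count: 4 × 2 = 8 from the 4 double-bond units.
A 4n π count (8, n = 2) in a planar conjugated ring means antiaromatic.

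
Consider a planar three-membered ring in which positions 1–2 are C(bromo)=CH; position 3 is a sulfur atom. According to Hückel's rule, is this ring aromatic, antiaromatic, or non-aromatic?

Check conjugation: every atom in a ring double bond is sp² and brings one electron to the p orbital; the sulfur donates one lone pair from its p orbital — every position has a p orbital, so the cyclic π system is continuous.
Counting π electrons: 1 × 2 = 2 from the double-bond unit + 2 from the S atom = 4.
4 = 4(1); a planar, fully conjugated 4n system is antiaromatic.

Antiaromatic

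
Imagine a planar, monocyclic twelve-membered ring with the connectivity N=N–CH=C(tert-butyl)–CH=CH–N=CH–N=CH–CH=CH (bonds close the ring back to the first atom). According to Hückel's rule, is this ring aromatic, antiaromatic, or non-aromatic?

All ring atoms are sp² and supply a p orbital to the ring (each doubly-bonded ring atom is sp² with one p-orbital electron; the doubly-bonded nitrogens are pyridine-type — their lone pairs lie in the ring plane, leaving one electron in the p orbital); the conjugation is uninterrupted.
π-electron count: 6 × 2 = 12 from the 6 double-bond units.
12 is a 4n count (n = 3), so the planar conjugated ring is antiaromatic.

Antiaromatic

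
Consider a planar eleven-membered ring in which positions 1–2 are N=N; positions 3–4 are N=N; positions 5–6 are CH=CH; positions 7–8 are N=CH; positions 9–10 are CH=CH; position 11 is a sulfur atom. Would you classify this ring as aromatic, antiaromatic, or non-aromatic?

Check conjugation: each doubly-bonded ring atom is sp² with one p-orbital electron; each =N– nitrogen is pyridine-type (lone pair in the sp² plane, one electron in the p orbital); the sulfur donates one lone pair from its p orbital — every position has a p orbital, so the cyclic π system is continuous.
π-electron count: 5 × 2 = 10 from the double-bond units + 2 from the S atom = 12.
With 12 = 4·3 π electrons, Hückel's rule classifies the planar ring as antiaromatic.

Antiaromatic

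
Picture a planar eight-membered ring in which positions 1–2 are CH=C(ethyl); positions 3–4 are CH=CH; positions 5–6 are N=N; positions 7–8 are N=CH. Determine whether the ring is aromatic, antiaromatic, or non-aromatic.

All ring atoms are sp² and supply a p orbital to the ring (the double-bond atoms are sp², each contributing one p electron; each sp² =N– keeps its lone pair in-plane and puts one electron into the π system); the conjugation is uninterrupted.
Tallying contributions gives 4 × 2 = 8 from the 4 double-bond units.
8 is a 4n count (n = 2), so the planar conjugated ring is antiaromatic.

Antiaromatic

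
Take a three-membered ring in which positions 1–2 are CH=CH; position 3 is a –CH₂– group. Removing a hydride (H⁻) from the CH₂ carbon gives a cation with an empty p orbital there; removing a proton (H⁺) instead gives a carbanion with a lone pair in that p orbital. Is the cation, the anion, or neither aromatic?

The cation

In either ion the ring is fully conjugated: every atom, including the new sp² carbon, supplies a p orbital.
Cation: 1 × 2 + 0 = 2 π electrons → 4(0)+2, aromatic.
Anion: 1 × 2 + 2 = 4 π electrons → 4(1), antiaromatic.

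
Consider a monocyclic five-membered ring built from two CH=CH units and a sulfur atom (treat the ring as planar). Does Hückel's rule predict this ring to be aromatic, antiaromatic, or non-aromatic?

Aromatic

Check conjugation: each doubly-bonded ring atom is sp² with one p-orbital electron; the sulfur donates one lone pair from its p orbital — every position has a p orbital, so the cyclic π system is continuous.
Adding the contributions, 2 × 2 = 4 from the double-bond units + 2 from the S atom = 6.
Since 6 = 4·1 + 2, the ring meets the 4n+2 criterion.
(This ring is thiophene.)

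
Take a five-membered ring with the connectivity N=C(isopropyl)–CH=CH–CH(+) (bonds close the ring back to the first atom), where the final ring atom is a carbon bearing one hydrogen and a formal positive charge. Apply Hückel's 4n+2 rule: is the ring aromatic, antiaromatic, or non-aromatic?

Antiaromatic

Check conjugation: the double-bond atoms are sp², each contributing one p electron; each =N– nitrogen is pyridine-type (lone pair in the sp² plane, one electron in the p orbital); the carbocation has an empty p orbital — every position has a p orbital, so the cyclic π system is continuous.
Tallying contributions gives 2 × 2 = 4 from the double-bond units + 0 from the CH(+) atom = 4.
With 4 = 4·1 π electrons, Hückel's rule classifies the planar ring as antiaromatic.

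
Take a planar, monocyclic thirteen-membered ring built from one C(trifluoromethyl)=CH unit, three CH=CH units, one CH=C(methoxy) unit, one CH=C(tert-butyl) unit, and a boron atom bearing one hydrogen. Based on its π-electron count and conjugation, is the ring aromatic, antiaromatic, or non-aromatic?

All ring atoms are sp² and supply a p orbital to the ring (every atom in a ring double bond is sp² and brings one electron to the p orbital; the boron has an empty p orbital); the conjugation is uninterrupted.
Counting π electrons: 6 × 2 = 12 from the double-bond units + 0 from the BH atom = 12.
12 = 4(3); a planar, fully conjugated 4n system is antiaromatic.

Antiaromatic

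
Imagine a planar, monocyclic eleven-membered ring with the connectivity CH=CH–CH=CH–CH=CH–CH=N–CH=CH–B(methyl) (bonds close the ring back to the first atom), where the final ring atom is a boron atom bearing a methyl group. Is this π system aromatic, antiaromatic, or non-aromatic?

Aromatic

Every ring atom contributes a p orbital perpendicular to the ring (the double-bond atoms are sp², each contributing one p electron; the doubly-bonded nitrogens are pyridine-type — their lone pairs lie in the ring plane, leaving one electron in the p orbital; the boron has an empty p orbital), so the π system is cyclic and fully conjugated.
Counting π electrons: 5 × 2 = 10 from the double-bond units + 0 from the B(methyl) atom = 10.
Since 10 = 4·2 + 2, the ring meets the 4n+2 criterion.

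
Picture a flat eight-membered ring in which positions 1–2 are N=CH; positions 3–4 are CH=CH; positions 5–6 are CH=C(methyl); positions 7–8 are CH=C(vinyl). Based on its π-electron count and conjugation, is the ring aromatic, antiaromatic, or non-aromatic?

Antiaromatic

Every ring atom contributes a p orbital perpendicular to the ring (the double-bond atoms are sp², each contributing one p electron; each =N– nitrogen is pyridine-type (lone pair in the sp² plane, one electron in the p orbital)), so the π system is cyclic and fully conjugated.
π-electron count: 4 × 2 = 8 from the 4 double-bond units.
A 4n π count (8, n = 2) in a planar conjugated ring means antiaromatic.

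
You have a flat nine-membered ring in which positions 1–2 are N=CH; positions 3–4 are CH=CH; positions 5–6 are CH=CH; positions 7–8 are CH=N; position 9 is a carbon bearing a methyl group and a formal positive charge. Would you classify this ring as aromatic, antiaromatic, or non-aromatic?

Antiaromatic

The p orbitals form a continuous loop: the double-bond atoms are sp², each contributing one p electron; each sp² =N– keeps its lone pair in-plane and puts one electron into the π system; the carbocation has an empty p orbital. The ring is fully conjugated.
Tallying contributions gives 4 × 2 = 8 from the double-bond units + 0 from the C(methyl)(+) atom = 8.
8 = 4(2); a planar, fully conjugated 4n system is antiaromatic.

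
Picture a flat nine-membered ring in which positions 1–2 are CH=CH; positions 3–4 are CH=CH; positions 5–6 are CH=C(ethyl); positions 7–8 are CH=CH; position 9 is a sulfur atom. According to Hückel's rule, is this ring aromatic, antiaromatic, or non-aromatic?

The p orbitals form a continuous loop: every atom in a ring double bond is sp² and brings one electron to the p orbital; the sulfur donates one lone pair from its p orbital. The ring is fully conjugated.
Counting π electrons: 4 × 2 = 8 from the double-bond units + 2 from the S atom = 10.
With 10 π electrons (n = 2), the Hückel 4n+2 condition holds.

Aromatic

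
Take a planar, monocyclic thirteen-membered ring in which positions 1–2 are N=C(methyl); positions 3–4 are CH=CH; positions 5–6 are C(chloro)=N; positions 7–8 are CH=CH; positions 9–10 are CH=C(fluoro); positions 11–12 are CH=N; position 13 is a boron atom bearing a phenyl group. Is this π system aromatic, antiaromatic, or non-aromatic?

Check conjugation: the double-bond atoms are sp², each contributing one p electron; the doubly-bonded nitrogens are pyridine-type — their lone pairs lie in the ring plane, leaving one electron in the p orbital; the boron has an empty p orbital — every position has a p orbital, so the cyclic π system is continuous.
π-electron count: 6 × 2 = 12 from the double-bond units + 0 from the B(phenyl) atom = 12.
With 12 = 4·3 π electrons, Hückel's rule classifies the planar ring as antiaromatic.

Antiaromatic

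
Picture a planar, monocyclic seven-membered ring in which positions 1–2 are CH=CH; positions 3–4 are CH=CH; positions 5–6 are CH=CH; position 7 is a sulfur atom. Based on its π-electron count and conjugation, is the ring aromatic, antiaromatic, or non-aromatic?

All ring atoms are sp² and supply a p orbital to the ring (every atom in a ring double bond is sp² and brings one electron to the p orbital; the sulfur donates one lone pair from its p orbital); the conjugation is uninterrupted.
π-electron count: 3 × 2 = 6 from the double-bond units + 2 from the S atom = 8.
8 = 4(2); a planar, fully conjugated 4n system is antiaromatic.

Antiaromatic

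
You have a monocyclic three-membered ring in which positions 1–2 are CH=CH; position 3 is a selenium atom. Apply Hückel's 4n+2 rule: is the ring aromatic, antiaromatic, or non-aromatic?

Check conjugation: the double-bond atoms are sp², each contributing one p electron; the selenium donates one lone pair from its p orbital — every position has a p orbital, so the cyclic π system is continuous.
Adding the contributions, 1 × 2 = 2 from the double-bond unit + 2 from the Se atom = 4.
4 = 4(1); a planar, fully conjugated 4n system is antiaromatic.

Antiaromatic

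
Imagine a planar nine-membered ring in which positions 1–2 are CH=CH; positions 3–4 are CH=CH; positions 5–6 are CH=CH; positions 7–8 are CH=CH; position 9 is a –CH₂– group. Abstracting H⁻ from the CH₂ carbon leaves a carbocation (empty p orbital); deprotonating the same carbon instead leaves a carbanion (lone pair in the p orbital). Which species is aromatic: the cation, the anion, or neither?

The anion

Both ions have a continuous loop of p orbitals — each ring atom is sp².
Cation: 4 × 2 + 0 = 8 π electrons → 4(2), antiaromatic.
Anion: 4 × 2 + 2 = 10 π electrons → 4(2)+2, aromatic.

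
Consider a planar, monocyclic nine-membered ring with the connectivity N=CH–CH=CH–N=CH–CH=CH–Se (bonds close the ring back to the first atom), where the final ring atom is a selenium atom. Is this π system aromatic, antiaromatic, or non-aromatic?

Aromatic

All ring atoms are sp² and supply a p orbital to the ring (the double-bond atoms are sp², each contributing one p electron; each =N– nitrogen is pyridine-type (lone pair in the sp² plane, one electron in the p orbital); the selenium donates one lone pair from its p orbital); the conjugation is uninterrupted.
π-electron count: 4 × 2 = 8 from the double-bond units + 2 from the Se atom = 10.
That gives a 4n+2 count (10, n = 2).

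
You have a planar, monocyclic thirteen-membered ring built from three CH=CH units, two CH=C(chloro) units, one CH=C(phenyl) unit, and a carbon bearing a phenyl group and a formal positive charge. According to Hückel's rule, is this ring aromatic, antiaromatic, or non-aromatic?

All ring atoms are sp² and supply a p orbital to the ring (the double-bond atoms are sp², each contributing one p electron; the carbocation has an empty p orbital); the conjugation is uninterrupted.
Tallying contributions gives 6 × 2 = 12 from the double-bond units + 0 from the C(phenyl)(+) atom = 12.
12 is a 4n count (n = 3), so the planar conjugated ring is antiaromatic.

Antiaromatic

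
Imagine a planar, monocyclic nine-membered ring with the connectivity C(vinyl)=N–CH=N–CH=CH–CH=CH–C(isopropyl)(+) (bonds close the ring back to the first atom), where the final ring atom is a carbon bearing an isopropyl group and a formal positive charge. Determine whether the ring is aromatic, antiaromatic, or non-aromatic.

The p orbitals form a continuous loop: each doubly-bonded ring atom is sp² with one p-orbital electron; each sp² =N– keeps its lone pair in-plane and puts one electron into the π system; the carbocation has an empty p orbital. The ring is fully conjugated.
Tallying contributions gives 4 × 2 = 8 from the double-bond units + 0 from the C(isopropyl)(+) atom = 8.
8 is a 4n count (n = 2), so the planar conjugated ring is antiaromatic.

Antiaromatic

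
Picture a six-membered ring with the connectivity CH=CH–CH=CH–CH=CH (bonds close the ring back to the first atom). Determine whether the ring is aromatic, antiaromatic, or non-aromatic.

Aromatic

The p orbitals form a continuous loop: every atom in a ring double bond is sp² and brings one electron to the p orbital. The ring is fully conjugated.
Counting π electrons: 3 × 2 = 6 from the 3 double-bond units.
Since 6 = 4·1 + 2, the ring meets the 4n+2 criterion.
(This ring is benzene.)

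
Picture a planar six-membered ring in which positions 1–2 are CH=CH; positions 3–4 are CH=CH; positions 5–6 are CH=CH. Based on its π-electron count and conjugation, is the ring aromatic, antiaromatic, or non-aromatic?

The p orbitals form a continuous loop: each doubly-bonded ring atom is sp² with one p-orbital electron. The ring is fully conjugated.
Adding the contributions, 3 × 2 = 6 from the 3 double-bond units.
6 = 4(1) + 2, which satisfies Hückel's 4n+2 rule.
(The species described is benzene.)

Aromatic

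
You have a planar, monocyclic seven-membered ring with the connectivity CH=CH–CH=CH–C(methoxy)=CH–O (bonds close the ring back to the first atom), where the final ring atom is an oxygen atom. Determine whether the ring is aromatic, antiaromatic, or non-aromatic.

Every ring atom contributes a p orbital perpendicular to the ring (the double-bond atoms are sp², each contributing one p electron; the oxygen donates one lone pair from its p orbital), so the π system is cyclic and fully conjugated.
Adding the contributions, 3 × 2 = 6 from the double-bond units + 2 from the O atom = 8.
With 8 = 4·2 π electrons, Hückel's rule classifies the planar ring as antiaromatic.

Antiaromatic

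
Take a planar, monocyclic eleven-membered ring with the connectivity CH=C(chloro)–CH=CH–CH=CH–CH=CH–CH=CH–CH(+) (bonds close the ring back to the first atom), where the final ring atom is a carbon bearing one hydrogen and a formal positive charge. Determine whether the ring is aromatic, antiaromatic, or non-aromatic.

Aromatic

Every ring atom contributes a p orbital perpendicular to the ring (each doubly-bonded ring atom is sp² with one p-orbital electron; the carbocation has an empty p orbital), so the π system is cyclic and fully conjugated.
Counting π electrons: 5 × 2 = 10 from the double-bond units + 0 from the CH(+) atom = 10.
With 10 π electrons (n = 2), the Hückel 4n+2 condition holds.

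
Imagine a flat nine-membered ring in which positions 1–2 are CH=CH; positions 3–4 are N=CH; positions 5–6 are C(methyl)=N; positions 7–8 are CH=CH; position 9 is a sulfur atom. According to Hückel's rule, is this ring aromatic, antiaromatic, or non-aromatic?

Aromatic

Check conjugation: the double-bond atoms are sp², each contributing one p electron; each sp² =N– keeps its lone pair in-plane and puts one electron into the π system; the sulfur donates one lone pair from its p orbital — every position has a p orbital, so the cyclic π system is continuous.
π-electron count: 4 × 2 = 8 from the double-bond units + 2 from the S atom = 10.
10 = 4(2) + 2, which satisfies Hückel's 4n+2 rule.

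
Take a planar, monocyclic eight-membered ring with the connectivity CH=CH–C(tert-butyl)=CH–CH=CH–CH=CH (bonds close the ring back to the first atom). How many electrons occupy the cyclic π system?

The p orbitals form a continuous loop: each doubly-bonded ring atom is sp² with one p-orbital electron. The ring is fully conjugated.
π-electron count: 4 × 2 = 8 from the 4 double-bond units.

8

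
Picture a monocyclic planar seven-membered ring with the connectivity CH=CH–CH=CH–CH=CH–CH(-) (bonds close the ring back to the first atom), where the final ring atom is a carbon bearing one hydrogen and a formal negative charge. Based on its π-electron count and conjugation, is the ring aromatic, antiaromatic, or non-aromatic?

Antiaromatic

Check conjugation: every atom in a ring double bond is sp² and brings one electron to the p orbital; the carbanion's lone pair occupies the p orbital — every position has a p orbital, so the cyclic π system is continuous.
π-electron count: 3 × 2 = 6 from the double-bond units + 2 from the CH(-) atom = 8.
With 8 = 4·2 π electrons, Hückel's rule classifies the planar ring as antiaromatic.
(The species described is the cycloheptatrienyl anion.)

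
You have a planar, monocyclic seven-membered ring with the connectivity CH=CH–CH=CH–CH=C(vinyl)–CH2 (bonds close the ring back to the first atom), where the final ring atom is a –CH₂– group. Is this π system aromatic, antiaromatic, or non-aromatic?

The CH2 carbon is saturated: the tetrahedral CH₂ carbon is sp³ and has no p orbital in the ring π system. Conjugation is not continuous around the ring.
Without a continuous loop of overlapping p orbitals the Hückel electron count never comes into play.

Non-aromatic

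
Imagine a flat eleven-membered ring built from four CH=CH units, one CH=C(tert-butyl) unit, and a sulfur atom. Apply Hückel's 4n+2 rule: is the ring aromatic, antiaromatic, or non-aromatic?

Every ring atom contributes a p orbital perpendicular to the ring (the double-bond atoms are sp², each contributing one p electron; the sulfur donates one lone pair from its p orbital), so the π system is cyclic and fully conjugated.
π-electron count: 5 × 2 = 10 from the double-bond units + 2 from the S atom = 12.
A 4n π count (12, n = 3) in a planar conjugated ring means antiaromatic.

Antiaromatic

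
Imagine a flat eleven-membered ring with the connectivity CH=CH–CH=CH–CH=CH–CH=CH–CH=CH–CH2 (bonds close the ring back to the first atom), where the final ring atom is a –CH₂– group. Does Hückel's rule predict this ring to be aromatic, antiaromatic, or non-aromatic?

Non-aromatic

Because the tetrahedral CH₂ carbon is sp³ and has no p orbital in the ring π system at the CH2 position, the π system cannot extend all the way around the ring.
A ring that is not fully conjugated cannot be aromatic or antiaromatic regardless of its π-electron count.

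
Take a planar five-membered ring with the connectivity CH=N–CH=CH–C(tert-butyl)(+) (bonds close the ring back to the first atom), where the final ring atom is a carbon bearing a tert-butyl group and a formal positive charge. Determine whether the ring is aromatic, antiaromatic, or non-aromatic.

Antiaromatic

The p orbitals form a continuous loop: the double-bond atoms are sp², each contributing one p electron; the doubly-bonded nitrogens are pyridine-type — their lone pairs lie in the ring plane, leaving one electron in the p orbital; the carbocation has an empty p orbital. The ring is fully conjugated.
Adding the contributions, 2 × 2 = 4 from the double-bond units + 0 from the C(tert-butyl)(+) atom = 4.
A 4n π count (4, n = 1) in a planar conjugated ring means antiaromatic.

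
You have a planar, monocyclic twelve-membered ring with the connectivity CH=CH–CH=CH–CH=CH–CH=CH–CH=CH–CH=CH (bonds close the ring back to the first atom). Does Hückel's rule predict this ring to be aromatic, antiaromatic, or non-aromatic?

Every ring atom contributes a p orbital perpendicular to the ring (each doubly-bonded ring atom is sp² with one p-orbital electron), so the π system is cyclic and fully conjugated.
Adding the contributions, 6 × 2 = 12 from the 6 double-bond units.
With 12 = 4·3 π electrons, Hückel's rule classifies the planar ring as antiaromatic.

Antiaromatic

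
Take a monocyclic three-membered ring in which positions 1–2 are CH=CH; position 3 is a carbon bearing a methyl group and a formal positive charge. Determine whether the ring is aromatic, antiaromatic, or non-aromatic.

Every ring atom contributes a p orbital perpendicular to the ring (every atom in a ring double bond is sp² and brings one electron to the p orbital; the carbocation has an empty p orbital), so the π system is cyclic and fully conjugated.
Tallying contributions gives 1 × 2 = 2 from the double-bond unit + 0 from the C(methyl)(+) atom = 2.
Since 2 = 4·0 + 2, the ring meets the 4n+2 criterion.

Aromatic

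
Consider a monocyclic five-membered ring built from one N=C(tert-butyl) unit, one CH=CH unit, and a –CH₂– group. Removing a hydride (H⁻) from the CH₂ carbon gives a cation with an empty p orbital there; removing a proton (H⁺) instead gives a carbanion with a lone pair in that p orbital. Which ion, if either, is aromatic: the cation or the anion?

The anion

In both ions every ring atom is sp² and contributes a p orbital, so both rings are fully conjugated.
Cation: 2 × 2 + 0 = 4 π electrons → 4(1), antiaromatic.
Anion: 2 × 2 + 2 = 6 π electrons → 4(1)+2, aromatic.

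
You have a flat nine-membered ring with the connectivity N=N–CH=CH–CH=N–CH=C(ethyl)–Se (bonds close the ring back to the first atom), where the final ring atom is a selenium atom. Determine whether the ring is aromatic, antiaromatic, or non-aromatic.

Every ring atom contributes a p orbital perpendicular to the ring (the double-bond atoms are sp², each contributing one p electron; each =N– nitrogen is pyridine-type (lone pair in the sp² plane, one electron in the p orbital); the selenium donates one lone pair from its p orbital), so the π system is cyclic and fully conjugated.
Adding the contributions, 4 × 2 = 8 from the double-bond units + 2 from the Se atom = 10.
Since 10 = 4·2 + 2, the ring meets the 4n+2 criterion.

Aromatic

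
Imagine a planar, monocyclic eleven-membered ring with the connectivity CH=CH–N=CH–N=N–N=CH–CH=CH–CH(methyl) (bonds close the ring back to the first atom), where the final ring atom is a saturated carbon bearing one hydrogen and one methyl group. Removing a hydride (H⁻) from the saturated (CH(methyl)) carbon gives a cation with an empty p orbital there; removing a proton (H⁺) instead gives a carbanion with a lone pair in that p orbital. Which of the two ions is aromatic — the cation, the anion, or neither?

The cation

Both ions have a continuous loop of p orbitals — each ring atom is sp².
Cation: 5 × 2 + 0 = 10 π electrons → 4(2)+2, aromatic.
Anion: 5 × 2 + 2 = 12 π electrons → 4(3), antiaromatic.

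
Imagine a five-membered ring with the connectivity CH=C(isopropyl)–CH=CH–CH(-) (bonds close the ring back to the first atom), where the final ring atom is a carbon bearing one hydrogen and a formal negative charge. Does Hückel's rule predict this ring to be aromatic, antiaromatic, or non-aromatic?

The p orbitals form a continuous loop: the double-bond atoms are sp², each contributing one p electron; the carbanion's lone pair occupies the p orbital. The ring is fully conjugated.
Tallying contributions gives 2 × 2 = 4 from the double-bond units + 2 from the CH(-) atom = 6.
That gives a 4n+2 count (6, n = 1).

Aromatic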